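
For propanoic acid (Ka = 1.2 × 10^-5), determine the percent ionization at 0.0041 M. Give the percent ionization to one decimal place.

CH3CH2COOH ⇌ CH3CH2COO- + H+; let x = [H+] at equilibrium.
Solve x² + 1.2e-05x − 4.92e-08 = 0 → x = 2.16 × 10^-4 M
% ionization = x/C₀ × 100% = 2.16 × 10^-4/0.0041 × 100% = 5.3%

5.3%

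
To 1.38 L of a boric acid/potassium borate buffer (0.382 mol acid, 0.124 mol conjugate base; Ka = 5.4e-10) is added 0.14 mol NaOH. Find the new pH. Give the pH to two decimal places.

OH- converts B(OH)3 to B(OH)4-: B(OH)3 → 0.242 mol, B(OH)4- → 0.264 mol.
pKa = −log(5.4 × 10^-10) = 9.268
Henderson–Hasselbalch with mole ratio 0.264/0.242: pH = 9.268 + (+0.038)

pH = 9.31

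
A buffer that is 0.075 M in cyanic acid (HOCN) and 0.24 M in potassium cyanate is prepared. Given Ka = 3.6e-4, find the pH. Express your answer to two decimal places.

pKa = −log(3.6 × 10^-4) = 3.444
pH = pKa + log([A⁻]/[HA]) = 3.444 + log(0.24/0.075)
pH = 3.444 + (+0.505) = 3.95

pH = 3.95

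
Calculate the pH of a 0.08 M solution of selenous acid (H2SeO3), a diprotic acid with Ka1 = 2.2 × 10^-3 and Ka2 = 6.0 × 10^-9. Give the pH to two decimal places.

pH = 1.91

Ka1 ≫ Ka2, so treat the first dissociation as the only significant source of H+.
Ka1 = x²/(0.08 − x) = 2.2 × 10^-3
Solving the quadratic: x = (−Ka1 + √(Ka1² + 4·Ka1·C₀))/2 = 1.22 × 10^-2 M
pH = −log(1.22 × 10^-2) = 1.91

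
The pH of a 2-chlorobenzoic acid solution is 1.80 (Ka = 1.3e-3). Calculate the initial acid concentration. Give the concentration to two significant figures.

[H+] = 10^(-1.80) = 1.58 × 10^-2 M = x
Ka = x²/(C₀ − x) ⇒ C₀ = x + x²/Ka
C₀ = 1.58 × 10^-2 + (1.58 × 10^-2)²/(1.3 × 10^-3) = 2.08 × 10^-1 M

C₀ = 2.1 × 10^-1 M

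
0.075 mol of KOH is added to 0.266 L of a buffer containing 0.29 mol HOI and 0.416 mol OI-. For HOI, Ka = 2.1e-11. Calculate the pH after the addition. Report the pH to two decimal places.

OH- converts HOI to OI-: HOI → 0.215 mol, OI- → 0.491 mol.
pKa = −log(2.1 × 10^-11) = 10.678
pH = pKa + log(n_OI-/n_HOI) = 10.678 + log(0.491/0.215) = 10.678 + (+0.359)

pH = 11.04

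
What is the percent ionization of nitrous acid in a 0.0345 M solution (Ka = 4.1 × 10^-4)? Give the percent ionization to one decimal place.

10.3%

HNO2 ⇌ NO2- + H+; let x = [H+] at equilibrium.
Solve x² + 0.00041x − 1.41e-05 = 0 → x = 3.56 × 10^-3 M
Fraction ionized = 3.56 × 10^-3 / 0.0345 = 0.1032 → 10.3%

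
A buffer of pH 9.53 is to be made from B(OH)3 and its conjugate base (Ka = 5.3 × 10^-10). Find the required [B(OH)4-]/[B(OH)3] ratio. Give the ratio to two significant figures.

ratio = 1.8

pKa = -log(5.3 × 10^-10) = 9.276
pH = pKa + log(r) ⇒ log(r) = 9.53 − 9.276 = +0.254
r = [B(OH)4-]/[B(OH)3] = 10^(+0.254) = 1.79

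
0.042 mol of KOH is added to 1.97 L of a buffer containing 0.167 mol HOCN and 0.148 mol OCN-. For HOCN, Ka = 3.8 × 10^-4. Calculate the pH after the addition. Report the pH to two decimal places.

pH = 3.60

OH- converts HOCN to OCN-: HOCN → 0.125 mol, OCN- → 0.19 mol.
pKa = −log(3.8 × 10^-4) = 3.420
Henderson–Hasselbalch with mole ratio 0.19/0.125: pH = 3.420 + (+0.182)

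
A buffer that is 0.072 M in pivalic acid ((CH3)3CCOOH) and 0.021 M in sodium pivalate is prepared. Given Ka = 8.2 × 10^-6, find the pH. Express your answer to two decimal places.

pH = 4.55

pKa = −log(8.2 × 10^-6) = 5.086
Using pH = pKa + log([base]/[acid]) with [base]/[acid] = 0.021/0.072:
pH = 5.086 + (-0.535) = 4.55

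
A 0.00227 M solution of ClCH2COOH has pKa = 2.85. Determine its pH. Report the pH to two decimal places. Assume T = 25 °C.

pH = 2.91

ClCH2COOH ⇌ ClCH2COO- + H+
Ka = 10^(−2.85) = 1.41 × 10^-3
From the ICE table, Ka = x²/(0.00227 − x) = 1.41 × 10^-3.
Here C₀/Ka ≈ 1.61, so the small-x approximation fails. Use the quadratic:
x = [−0.00141 + √(0.00141² + 1.28e-05)]/2 = 1.22 × 10^-3 M
pH = −log[H+] = −log(1.22 × 10^-3) = 2.91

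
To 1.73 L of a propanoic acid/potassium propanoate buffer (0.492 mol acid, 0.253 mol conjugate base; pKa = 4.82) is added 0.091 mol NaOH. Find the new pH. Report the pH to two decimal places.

pH = 4.75

OH- converts CH3CH2COOH to CH3CH2COO-: CH3CH2COOH → 0.401 mol, CH3CH2COO- → 0.344 mol.
pH = pKa + log(n_CH3CH2COO-/n_CH3CH2COOH) = 4.82 + log(0.344/0.401) = 4.82 + (-0.067)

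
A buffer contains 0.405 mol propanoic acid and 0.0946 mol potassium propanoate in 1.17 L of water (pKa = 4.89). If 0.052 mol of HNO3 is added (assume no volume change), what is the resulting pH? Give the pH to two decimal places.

Added H+ converts CH3CH2COO- to CH3CH2COOH: CH3CH2COOH → 0.457 mol, CH3CH2COO- → 0.0426 mol.
pH = pKa + log(n_CH3CH2COO-/n_CH3CH2COOH) = 4.89 + log(0.0426/0.457) = 4.89 + (-1.031)

pH = 3.86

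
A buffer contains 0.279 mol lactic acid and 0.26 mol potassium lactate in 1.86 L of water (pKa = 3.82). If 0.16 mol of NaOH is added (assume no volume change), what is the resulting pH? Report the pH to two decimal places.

OH- converts CH3CH(OH)COOH to CH3CH(OH)COO-: CH3CH(OH)COOH → 0.119 mol, CH3CH(OH)COO- → 0.42 mol.
Henderson–Hasselbalch with mole ratio 0.42/0.119: pH = 3.82 + (+0.548)

pH = 4.37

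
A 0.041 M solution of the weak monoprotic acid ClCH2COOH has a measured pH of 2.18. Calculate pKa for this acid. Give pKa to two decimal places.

pKa = 2.90

[H+] = 10^(-2.18) = 6.61 × 10^-3 M
At equilibrium [HA] = 0.041 − 6.61 × 10^-3 = 3.44 × 10^-2 M
Ka = [H+][A-]/[HA] = (6.61 × 10^-3)² / 3.44 × 10^-2 = 1.27 × 10^-3
pKa = -log(1.27 × 10^-3) = 2.90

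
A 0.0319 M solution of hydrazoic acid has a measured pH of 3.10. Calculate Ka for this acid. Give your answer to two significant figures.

[H+] = 10^(-3.10) = 7.94 × 10^-4 M
At equilibrium [HA] = 0.0319 − 7.94 × 10^-4 = 3.11 × 10^-2 M
Ka = [H+][A-]/[HA] = (7.94 × 10^-4)² / 3.11 × 10^-2 = 2.0 × 10^-5

Ka = 2.0 × 10^-5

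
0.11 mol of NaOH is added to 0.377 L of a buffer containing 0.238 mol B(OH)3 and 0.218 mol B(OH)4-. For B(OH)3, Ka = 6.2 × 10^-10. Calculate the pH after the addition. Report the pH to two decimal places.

pH = 9.62

After neutralization: n(B(OH)3) = 0.128 mol, n(B(OH)4-) = 0.328 mol.
pKa = −log(6.2 × 10^-10) = 9.208
pH = pKa + log(n_B(OH)4-/n_B(OH)3) = 9.208 + log(0.328/0.128) = 9.208 + (+0.409)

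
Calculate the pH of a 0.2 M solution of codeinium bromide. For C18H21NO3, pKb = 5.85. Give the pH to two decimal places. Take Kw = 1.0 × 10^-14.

pH = 4.42

C18H22NO3+ is the conjugate acid of the weak base C18H21NO3.
Kb = 10^(−5.85) = 1.41 × 10^-6
Ka = Kw/Kb = 1.0×10^-14 / 1.41 × 10^-6 = 7.09 × 10^-9
Ka = [H+]²/(0.2 − [H+]) = 7.09 × 10^-9
Since Ka ≪ C₀, [H+] ≈ √(Ka·C₀) = 3.77 × 10^-5 M.
([H+]/C₀ = 0.019% < 5%, so the approximation holds.)
pH = −log(3.77 × 10^-5) = 4.42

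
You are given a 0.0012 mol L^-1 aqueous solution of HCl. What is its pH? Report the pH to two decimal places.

HCl is a strong acid and dissociates completely, so [H+] = 0.0012 M.
pH = -log(0.0012) = 2.92

pH = 2.92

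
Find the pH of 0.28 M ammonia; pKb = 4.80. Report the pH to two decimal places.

pH = 11.32

NH3 + H2O ⇌ NH4+ + OH-
Kb = 10^(−4.80) = 1.58 × 10^-5
Let x = [OH-] at equilibrium. Kb = x²/(0.28 − x).
Assume x ≪ 0.28: x ≈ √(1.58 × 10^-5 × 0.28) = 2.10 × 10^-3 M
Check: 0.75% ionized — well under 5%, approximation valid.
pOH = 2.68, so pH = 14.00 − pOH = 11.32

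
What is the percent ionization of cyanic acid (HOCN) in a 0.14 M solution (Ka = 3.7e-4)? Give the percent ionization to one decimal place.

5.0%

HOCN ⇌ OCN- + H+; let x = [H+] at equilibrium.
Solve x² + 0.00037x − 5.18e-05 = 0 → x = 7.01 × 10^-3 M
Fraction ionized = 7.01 × 10^-3 / 0.14 = 0.0501 → 5.0%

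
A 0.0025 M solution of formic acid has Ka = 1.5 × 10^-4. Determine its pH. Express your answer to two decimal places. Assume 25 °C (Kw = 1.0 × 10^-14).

pH = 3.27

HCOOH ⇌ HCOO- + H+
Ka = x²/(0.0025 − x) = 1.5 × 10^-4
Here C₀/Ka ≈ 16.7, so the small-x approximation fails. Use the quadratic:
x = [−0.00015 + √(0.00015² + 1.5e-06)]/2 = 5.42 × 10^-4 M
pH = −log(5.42 × 10^-4) = 3.27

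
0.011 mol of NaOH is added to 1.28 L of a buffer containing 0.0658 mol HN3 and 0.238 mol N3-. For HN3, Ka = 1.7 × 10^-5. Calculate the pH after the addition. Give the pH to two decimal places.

OH- converts HN3 to N3-: HN3 → 0.0548 mol, N3- → 0.249 mol.
pKa = −log(1.7 × 10^-5) = 4.770
pH = pKa + log([A⁻]/[HA]) = 4.770 + log(0.249/0.0548) = 4.770 +0.657

pH = 5.43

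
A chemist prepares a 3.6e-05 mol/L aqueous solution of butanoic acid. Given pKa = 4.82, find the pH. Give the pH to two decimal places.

CH3(CH2)2COOH ⇌ CH3(CH2)2COO- + H+
Ka = 10^(−4.82) = 1.51 × 10^-5
From the ICE table, Ka = x²/(3.6e-05 − x) = 1.51 × 10^-5.
Here C₀/Ka ≈ 2.38, so the small-x approximation fails. Use the quadratic:
x = [−1.51e-05 + √(1.51e-05² + 2.17e-09)]/2 = 1.70 × 10^-5 M
pH = −log(1.70 × 10^-5) = 4.77

pH = 4.77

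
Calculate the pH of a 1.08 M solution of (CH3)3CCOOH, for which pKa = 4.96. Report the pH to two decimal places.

(CH3)3CCOOH ⇌ (CH3)3CCOO- + H+
Ka = 10^(−4.96) = 1.10 × 10^-5
Ka = [H+]²/(1.08 − [H+]) = 1.10 × 10^-5
Since Ka ≪ C₀, [H+] ≈ √(Ka·C₀) = 3.45 × 10^-3 M.
pH = −log(3.45 × 10^-3) = 2.46

pH = 2.46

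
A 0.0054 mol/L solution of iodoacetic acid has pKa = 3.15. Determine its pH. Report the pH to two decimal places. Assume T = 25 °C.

ICH2COOH ⇌ ICH2COO- + H+
Ka = 10^(−3.15) = 7.08 × 10^-4
Ka = x²/(0.0054 − x) = 7.08 × 10^-4
Here C₀/Ka ≈ 7.63, so the small-x approximation fails. Use the quadratic:
x = (−Ka + √(Ka² + 4·Ka·C₀))/2 = 1.63 × 10^-3 M
pH = −log(1.63 × 10^-3) = 2.79

pH = 2.79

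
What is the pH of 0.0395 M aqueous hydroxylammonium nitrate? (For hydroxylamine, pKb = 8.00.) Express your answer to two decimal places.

NH3OH+ is the conjugate acid of the weak base NH2OH.
Kb = 10^(−8.00) = 1.00 × 10^-8
Ka = Kw/Kb = 1.0×10^-14 / 1.00 × 10^-8 = 1.00 × 10^-6
Let x = [H+] at equilibrium. Ka = x²/(0.0395 − x).
Since Ka ≪ C₀, x ≈ √(Ka·C₀) = 1.99 × 10^-4 M.
Check: 0.5% ionized — well under 5%, approximation valid.
pH = −log(1.99 × 10^-4) = 3.70

pH = 3.70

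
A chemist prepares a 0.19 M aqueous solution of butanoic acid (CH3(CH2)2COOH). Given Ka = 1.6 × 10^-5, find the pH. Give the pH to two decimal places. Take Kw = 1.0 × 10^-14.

CH3(CH2)2COOH ⇌ CH3(CH2)2COO- + H+
From the ICE table, Ka = x²/(0.19 − x) = 1.6 × 10^-5.
Assume x ≪ 0.19: x ≈ √(1.6 × 10^-5 × 0.19) = 1.74 × 10^-3 M
Check: 0.92% ionized — well under 5%, approximation valid.
pH = −log[H+] = −log(1.74 × 10^-3) = 2.76

pH = 2.76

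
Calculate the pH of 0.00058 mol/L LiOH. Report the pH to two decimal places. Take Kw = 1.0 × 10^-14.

LiOH is a strong base; [OH-] = 0.00058 M.
pOH = -log(0.00058) = 3.24
pH = 14.00 - 3.24 = 10.76

pH = 10.76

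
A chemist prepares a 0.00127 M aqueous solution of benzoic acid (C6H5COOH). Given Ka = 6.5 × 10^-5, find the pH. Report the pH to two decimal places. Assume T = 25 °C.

pH = 3.59

C6H5COOH ⇌ C6H5COO- + H+
From the ICE table, Ka = [H+]²/(0.00127 − [H+]) = 6.5 × 10^-5.
The 5% rule fails; solving [H+]² + Ka·[H+] − Ka·C₀ = 0 exactly:
[H+] = (−Ka + √(Ka² + 4·Ka·C₀))/2 = 2.57 × 10^-4 M
pH = −log(2.57 × 10^-4) = 3.59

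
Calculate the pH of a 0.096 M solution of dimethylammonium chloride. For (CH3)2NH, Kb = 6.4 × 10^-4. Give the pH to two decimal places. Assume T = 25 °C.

pH = 5.91

(CH3)2NH2+ is the conjugate acid of the weak base (CH3)2NH.
Ka = Kw/Kb = 1.0×10^-14 / 6.4 × 10^-4 = 1.56 × 10^-11
Let x = [H+] at equilibrium. Ka = x²/(0.096 − x).
Since Ka ≪ C₀, x ≈ √(Ka·C₀) = 1.22 × 10^-6 M.
pH = −log(1.22 × 10^-6) = 5.91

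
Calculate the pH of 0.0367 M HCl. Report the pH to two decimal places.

HCl is a strong acid and dissociates completely, so [H+] = 0.0367 M.
pH = -log(0.0367) = 1.44

pH = 1.44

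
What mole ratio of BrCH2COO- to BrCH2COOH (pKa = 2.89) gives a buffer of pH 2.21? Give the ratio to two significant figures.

pH = pKa + log(r) ⇒ log(r) = 2.21 − 2.89 = -0.68
r = [BrCH2COO-]/[BrCH2COOH] = 10^(-0.68) = 0.209

ratio = 0.21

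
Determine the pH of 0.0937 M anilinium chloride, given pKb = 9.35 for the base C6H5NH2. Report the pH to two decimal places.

pH = 2.84

C6H5NH3+ is the conjugate acid of the weak base C6H5NH2.
Kb = 10^(−9.35) = 4.47 × 10^-10
Ka = Kw/Kb = 1.0×10^-14 / 4.47 × 10^-10 = 2.24 × 10^-5
Ka = x²/(0.0937 − x) = 2.24 × 10^-5
Since Ka ≪ C₀, x ≈ √(Ka·C₀) = 1.45 × 10^-3 M.
pH = −log(1.45 × 10^-3) = 2.84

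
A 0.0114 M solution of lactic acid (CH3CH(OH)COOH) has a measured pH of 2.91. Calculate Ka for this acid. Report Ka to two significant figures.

[H+] = 10^(-2.91) = 1.23 × 10^-3 M
At equilibrium [HA] = 0.0114 − 1.23 × 10^-3 = 1.02 × 10^-2 M
Ka = [H+][A-]/[HA] = (1.23 × 10^-3)² / 1.02 × 10^-2 = 1.5 × 10^-4

Ka = 1.5 × 10^-4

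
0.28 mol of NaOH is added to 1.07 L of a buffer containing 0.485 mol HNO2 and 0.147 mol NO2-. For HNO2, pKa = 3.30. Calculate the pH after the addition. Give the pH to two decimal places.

pH = 3.62

OH- converts HNO2 to NO2-: HNO2 → 0.205 mol, NO2- → 0.427 mol.
Henderson–Hasselbalch with mole ratio 0.427/0.205: pH = 3.30 + (+0.319)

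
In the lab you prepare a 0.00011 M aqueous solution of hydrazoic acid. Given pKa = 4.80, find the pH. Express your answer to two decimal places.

HN3 ⇌ N3- + H+
Ka = 10^(−4.80) = 1.58 × 10^-5
From the ICE table, Ka = [H+]²/(0.00011 − [H+]) = 1.58 × 10^-5.
[H+] is not negligible relative to C₀; solve [H+]² + 1.58e-05·[H+] − 1.74e-09 = 0.
[H+] = [−1.58e-05 + √(1.58e-05² + 6.95e-09)]/2 = 3.45 × 10^-5 M
pH = −log(3.45 × 10^-5) = 4.46

pH = 4.46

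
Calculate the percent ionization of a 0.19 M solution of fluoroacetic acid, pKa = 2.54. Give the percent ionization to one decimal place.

FCH2COOH ⇌ FCH2COO- + H+; let x = [H+] at equilibrium.
Ka = 10^(−2.54) = 2.88 × 10^-3
Solve x² + 0.00288x − 0.000547 = 0 → x = 2.20 × 10^-2 M
Fraction ionized = 2.20 × 10^-2 / 0.19 = 0.1158 → 11.6%

11.6%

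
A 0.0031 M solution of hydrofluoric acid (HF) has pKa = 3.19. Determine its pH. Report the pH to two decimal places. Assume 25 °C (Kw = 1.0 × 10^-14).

HF ⇌ F- + H+
Ka = 10^(−3.19) = 6.46 × 10^-4
From the ICE table, Ka = [H+]²/(0.0031 − [H+]) = 6.46 × 10^-4.
[H+] is not negligible relative to C₀; solve [H+]² + 0.000646·[H+] − 2e-06 = 0.
[H+] = [−0.000646 + √(0.000646² + 8.01e-06)]/2 = 1.13 × 10^-3 M
pH = −log[H+] = −log(1.13 × 10^-3) = 2.95

pH = 2.95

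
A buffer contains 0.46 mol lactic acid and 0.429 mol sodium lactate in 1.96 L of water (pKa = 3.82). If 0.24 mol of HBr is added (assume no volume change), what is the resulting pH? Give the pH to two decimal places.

pH = 3.25

After neutralization: n(CH3CH(OH)COOH) = 0.7 mol, n(CH3CH(OH)COO-) = 0.189 mol.
pH = pKa + log(n_CH3CH(OH)COO-/n_CH3CH(OH)COOH) = 3.82 + log(0.189/0.7) = 3.82 + (-0.569)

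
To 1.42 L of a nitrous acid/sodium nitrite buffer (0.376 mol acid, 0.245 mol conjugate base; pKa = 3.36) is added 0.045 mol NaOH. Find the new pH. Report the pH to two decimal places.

pH = 3.30

After neutralization: n(HNO2) = 0.331 mol, n(NO2-) = 0.29 mol.
Henderson–Hasselbalch with mole ratio 0.29/0.331: pH = 3.36 + (-0.057)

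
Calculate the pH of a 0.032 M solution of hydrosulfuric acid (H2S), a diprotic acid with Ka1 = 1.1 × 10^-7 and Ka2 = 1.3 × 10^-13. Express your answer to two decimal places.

pH = 4.23

Since Ka1 ≫ Ka2, the first ionization dominates [H+].
Ka1 = x²/(0.032 − x) = 1.1 × 10^-7
x ≈ √(1.1 × 10^-7 × 0.032) = 5.93 × 10^-5 M
pH = −log(5.93 × 10^-5) = 4.23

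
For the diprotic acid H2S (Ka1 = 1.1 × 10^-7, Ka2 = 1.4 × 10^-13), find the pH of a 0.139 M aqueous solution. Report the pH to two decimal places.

Ka1 ≫ Ka2, so treat the first dissociation as the only significant source of H+.
Ka1 = x²/(0.139 − x) = 1.1 × 10^-7
x ≈ √(1.1 × 10^-7 × 0.139) = 1.24 × 10^-4 M
pH = −log(1.24 × 10^-4) = 3.91

pH = 3.91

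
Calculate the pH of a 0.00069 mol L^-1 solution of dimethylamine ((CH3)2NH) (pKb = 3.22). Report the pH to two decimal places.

pH = 10.61

(CH3)2NH + H2O ⇌ (CH3)2NH2+ + OH-
Kb = 10^(−3.22) = 6.03 × 10^-4
Kb = x²/(0.00069 − x) = 6.03 × 10^-4
The 5% rule fails; solving x² + Kb·x − Kb·C₀ = 0 exactly:
x = [−0.000603 + √(0.000603² + 1.66e-06)]/2 = 4.11 × 10^-4 M
pOH = −log(4.11 × 10^-4) = 3.39; pH = 14.00 − 3.39 = 10.61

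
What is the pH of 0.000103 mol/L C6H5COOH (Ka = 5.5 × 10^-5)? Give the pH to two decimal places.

C6H5COOH ⇌ C6H5COO- + H+
From the ICE table, Ka = [H+]²/(0.000103 − [H+]) = 5.5 × 10^-5.
[H+] is not negligible relative to C₀; solve [H+]² + 5.5e-05·[H+] − 5.66e-09 = 0.
[H+] = [−5.5e-05 + √(5.5e-05² + 2.27e-08)]/2 = 5.26 × 10^-5 M
pH = −log[H+] = −log(5.26 × 10^-5) = 4.28

pH = 4.28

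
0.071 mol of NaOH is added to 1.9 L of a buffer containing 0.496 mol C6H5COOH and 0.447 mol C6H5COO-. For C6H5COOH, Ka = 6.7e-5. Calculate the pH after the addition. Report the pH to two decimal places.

OH- converts C6H5COOH to C6H5COO-: C6H5COOH → 0.425 mol, C6H5COO- → 0.518 mol.
pKa = −log(6.7 × 10^-5) = 4.174
pH = pKa + log(n_C6H5COO-/n_C6H5COOH) = 4.174 + log(0.518/0.425) = 4.174 + (+0.086)

pH = 4.26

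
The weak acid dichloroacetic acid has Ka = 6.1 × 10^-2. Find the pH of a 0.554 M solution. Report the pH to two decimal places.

Cl2CHCOOH ⇌ Cl2CHCOO- + H+
Ka = [H+]²/(0.554 − [H+]) = 6.1 × 10^-2
Here C₀/Ka ≈ 9.08, so the small-[H+] approximation fails. Use the quadratic:
[H+] = [−0.061 + √(0.061² + 0.135)]/2 = 1.56 × 10^-1 M
pH = −log(1.56 × 10^-1) = 0.81

pH = 0.81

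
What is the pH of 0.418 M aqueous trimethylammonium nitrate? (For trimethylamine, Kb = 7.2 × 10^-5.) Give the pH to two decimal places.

pH = 5.12

(CH3)3NH+ is the conjugate acid of the weak base (CH3)3N.
Ka = Kw/Kb = 1.0×10^-14 / 7.2 × 10^-5 = 1.39 × 10^-10
Ka = x²/(0.418 − x) = 1.39 × 10^-10
Since Ka ≪ C₀, x ≈ √(Ka·C₀) = 7.62 × 10^-6 M.
pH = −log[H+] = −log(7.62 × 10^-6) = 5.12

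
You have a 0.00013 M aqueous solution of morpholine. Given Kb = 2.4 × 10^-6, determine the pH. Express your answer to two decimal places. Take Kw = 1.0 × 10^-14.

C4H8ONH + H2O ⇌ C4H8ONH2+ + OH-
From the ICE table, Kb = [OH-]²/(0.00013 − [OH-]) = 2.4 × 10^-6.
[OH-] is not negligible relative to C₀; solve [OH-]² + 2.4e-06·[OH-] − 3.12e-10 = 0.
[OH-] = [−2.4e-06 + √(2.4e-06² + 1.25e-09)]/2 = 1.65 × 10^-5 M
pOH = −log(1.65 × 10^-5) = 4.78; pH = 14.00 − 4.78 = 9.22

pH = 9.22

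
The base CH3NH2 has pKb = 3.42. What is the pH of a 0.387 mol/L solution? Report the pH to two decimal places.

pH = 12.08

CH3NH2 + H2O ⇌ CH3NH3+ + OH-
Kb = 10^(−3.42) = 3.80 × 10^-4
Let x = [OH-] at equilibrium. Kb = x²/(0.387 − x).
Assume x ≪ 0.387: x ≈ √(3.80 × 10^-4 × 0.387) = 1.21 × 10^-2 M
pOH = 1.92, so pH = 14.00 − pOH = 12.08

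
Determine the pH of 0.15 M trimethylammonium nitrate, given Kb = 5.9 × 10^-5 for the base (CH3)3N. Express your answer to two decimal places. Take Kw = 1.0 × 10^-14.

(CH3)3NH+ is the conjugate acid of the weak base (CH3)3N.
Ka = Kw/Kb = 1.0×10^-14 / 5.9 × 10^-5 = 1.69 × 10^-10
From the ICE table, Ka = x²/(0.15 − x) = 1.69 × 10^-10.
Since Ka ≪ C₀, x ≈ √(Ka·C₀) = 5.03 × 10^-6 M.
pH = −log[H+] = −log(5.03 × 10^-6) = 5.30

pH = 5.30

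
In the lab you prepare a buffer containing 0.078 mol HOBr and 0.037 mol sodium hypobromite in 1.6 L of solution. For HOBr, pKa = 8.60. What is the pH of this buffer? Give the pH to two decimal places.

pH = pKa + log([A⁻]/[HA]) = 8.60 + log(0.037/0.078)
pH = 8.60 + (-0.324) = 8.28

pH = 8.28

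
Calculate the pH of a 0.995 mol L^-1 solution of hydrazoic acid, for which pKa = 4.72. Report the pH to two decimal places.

HN3 ⇌ N3- + H+
Ka = 10^(−4.72) = 1.91 × 10^-5
Let x = [H+] at equilibrium. Ka = x²/(0.995 − x).
Neglecting x in the denominator: x = √(1.91 × 10^-5 × 0.995) = 4.36 × 10^-3 M
Check: 0.44% ionized — well under 5%, approximation valid.
pH = −log[H+] = −log(4.36 × 10^-3) = 2.36

pH = 2.36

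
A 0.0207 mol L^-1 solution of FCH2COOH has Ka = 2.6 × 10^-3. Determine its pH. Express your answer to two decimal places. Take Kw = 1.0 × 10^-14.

pH = 2.21

FCH2COOH ⇌ FCH2COO- + H+
Ka = [H+]²/(0.0207 − [H+]) = 2.6 × 10^-3
Here C₀/Ka ≈ 7.96, so the small-[H+] approximation fails. Use the quadratic:
[H+] = [−0.0026 + √(0.0026² + 0.000215)]/2 = 6.15 × 10^-3 M
pH = −log(6.15 × 10^-3) = 2.21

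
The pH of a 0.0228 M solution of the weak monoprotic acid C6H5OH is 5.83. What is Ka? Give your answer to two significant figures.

[H+] = 10^(-5.83) = 1.48 × 10^-6 M
At equilibrium [HA] = 0.0228 − 1.48 × 10^-6 = 2.28 × 10^-2 M
Ka = [H+][A-]/[HA] = (1.48 × 10^-6)² / 2.28 × 10^-2 = 9.6 × 10^-11

Ka = 9.6 × 10^-11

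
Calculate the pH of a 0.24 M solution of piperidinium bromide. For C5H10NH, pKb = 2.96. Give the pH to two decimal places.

pH = 5.83

C5H10NH2+ is the conjugate acid of the weak base C5H10NH.
Kb = 10^(−2.96) = 1.10 × 10^-3
Ka = Kw/Kb = 1.0×10^-14 / 1.10 × 10^-3 = 9.09 × 10^-12
Let x = [H+] at equilibrium. Ka = x²/(0.24 − x).
Since Ka ≪ C₀, x ≈ √(Ka·C₀) = 1.48 × 10^-6 M.
(x/C₀ = 0.00062% < 5%, so the approximation holds.)
pH = −log[H+] = −log(1.48 × 10^-6) = 5.83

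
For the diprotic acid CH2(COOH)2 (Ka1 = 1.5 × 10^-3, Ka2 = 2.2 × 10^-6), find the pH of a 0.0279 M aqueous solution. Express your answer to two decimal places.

pH = 2.24

Since Ka1 ≫ Ka2, the first ionization dominates [H+].
Ka1 = x²/(0.0279 − x) = 1.5 × 10^-3
Solving the quadratic: x = (−Ka1 + √(Ka1² + 4·Ka1·C₀))/2 = 5.76 × 10^-3 M
pH = −log(5.76 × 10^-3) = 2.24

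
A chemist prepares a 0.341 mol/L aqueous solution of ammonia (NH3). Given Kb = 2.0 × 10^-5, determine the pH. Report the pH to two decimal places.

NH3 + H2O ⇌ NH4+ + OH-
Kb = x²/(0.341 − x) = 2.0 × 10^-5
Assume x ≪ 0.341: x ≈ √(2.0 × 10^-5 × 0.341) = 2.61 × 10^-3 M
pOH = −log(2.61 × 10^-3) = 2.58; pH = 14.00 − 2.58 = 11.42

pH = 11.42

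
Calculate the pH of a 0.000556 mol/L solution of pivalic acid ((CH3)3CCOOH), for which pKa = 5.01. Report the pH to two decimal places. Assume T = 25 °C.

pH = 4.16

(CH3)3CCOOH ⇌ (CH3)3CCOO- + H+
Ka = 10^(−5.01) = 9.77 × 10^-6
Ka = x²/(0.000556 − x) = 9.77 × 10^-6
The 5% rule fails; solving x² + Ka·x − Ka·C₀ = 0 exactly:
x = (−Ka + √(Ka² + 4·Ka·C₀))/2 = 6.90 × 10^-5 M
pH = −log[H+] = −log(6.90 × 10^-5) = 4.16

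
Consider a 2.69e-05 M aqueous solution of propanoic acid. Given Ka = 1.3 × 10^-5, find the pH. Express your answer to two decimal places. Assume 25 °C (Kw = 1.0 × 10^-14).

pH = 4.88

CH3CH2COOH ⇌ CH3CH2COO- + H+
From the ICE table, Ka = [H+]²/(2.69e-05 − [H+]) = 1.3 × 10^-5.
Here C₀/Ka ≈ 2.07, so the small-[H+] approximation fails. Use the quadratic:
[H+] = [−1.3e-05 + √(1.3e-05² + 1.4e-09)]/2 = 1.33 × 10^-5 M
pH = −log(1.33 × 10^-5) = 4.88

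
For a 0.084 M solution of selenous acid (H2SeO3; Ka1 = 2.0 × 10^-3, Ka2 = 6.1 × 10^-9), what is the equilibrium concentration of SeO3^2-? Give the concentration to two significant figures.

6.1 × 10^-9 M

First ionization gives [H+] ≈ [HSeO3-] = 1.20 × 10^-2 M.
Second step: Ka2 = [H+][SeO3^2-]/[HSeO3-] ≈ [SeO3^2-] (since [H+] ≈ [HSeO3-]).
So [SeO3^2-] ≈ Ka2.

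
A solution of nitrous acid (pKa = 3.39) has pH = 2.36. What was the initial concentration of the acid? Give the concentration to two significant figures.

C₀ = 5.1 × 10^-2 M

[H+] = 10^(-2.36) = 4.37 × 10^-3 M = x
Ka = 10^(−3.39) = 4.07 × 10^-4
Ka = x²/(C₀ − x) ⇒ C₀ = x + x²/Ka
C₀ = 4.37 × 10^-3 + (4.37 × 10^-3)²/(4.07 × 10^-4) = 5.13 × 10^-2 M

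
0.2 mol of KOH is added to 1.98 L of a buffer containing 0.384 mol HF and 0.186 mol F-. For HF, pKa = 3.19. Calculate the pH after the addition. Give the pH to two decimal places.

pH = 3.51

OH- converts HF to F-: HF → 0.184 mol, F- → 0.386 mol.
pH = pKa + log([A⁻]/[HA]) = 3.19 + log(0.386/0.184) = 3.19 +0.322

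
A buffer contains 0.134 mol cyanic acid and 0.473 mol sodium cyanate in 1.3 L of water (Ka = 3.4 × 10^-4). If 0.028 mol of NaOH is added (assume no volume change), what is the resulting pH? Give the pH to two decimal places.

pH = 4.14

OH- converts HOCN to OCN-: HOCN → 0.106 mol, OCN- → 0.501 mol.
pKa = −log(3.4 × 10^-4) = 3.469
pH = pKa + log(n_OCN-/n_HOCN) = 3.469 + log(0.501/0.106) = 3.469 + (+0.675)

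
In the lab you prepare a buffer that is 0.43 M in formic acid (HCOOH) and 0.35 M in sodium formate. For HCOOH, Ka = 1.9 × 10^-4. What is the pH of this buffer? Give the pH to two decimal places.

pKa = −log(1.9 × 10^-4) = 3.721
Henderson–Hasselbalch: pH = pKa + log([HCOO-]/[HCOOH]) = 3.721 + log(0.35/0.43)
pH = 3.721 + (-0.089) = 3.63

pH = 3.63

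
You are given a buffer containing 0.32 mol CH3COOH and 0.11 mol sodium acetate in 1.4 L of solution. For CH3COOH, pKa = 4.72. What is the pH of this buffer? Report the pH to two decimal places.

pH = 4.26

Henderson–Hasselbalch: pH = pKa + log([CH3COO-]/[CH3COOH]) = 4.72 + log(0.11/0.32)
pH = 4.72 + (-0.464) = 4.26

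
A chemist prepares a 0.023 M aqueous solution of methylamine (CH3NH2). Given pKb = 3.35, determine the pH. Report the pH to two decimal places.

CH3NH2 + H2O ⇌ CH3NH3+ + OH-
Kb = 10^(−3.35) = 4.47 × 10^-4
From the ICE table, Kb = [OH-]²/(0.023 − [OH-]) = 4.47 × 10^-4.
[OH-] is not negligible relative to C₀; solve [OH-]² + 0.000447·[OH-] − 1.03e-05 = 0.
[OH-] = (−Kb + √(Kb² + 4·Kb·C₀))/2 = 2.99 × 10^-3 M
pOH = −log(2.99 × 10^-3) = 2.52; pH = 14.00 − 2.52 = 11.48

pH = 11.48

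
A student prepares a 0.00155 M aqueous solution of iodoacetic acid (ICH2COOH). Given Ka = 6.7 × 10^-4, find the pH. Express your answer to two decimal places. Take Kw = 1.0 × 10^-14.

ICH2COOH ⇌ ICH2COO- + H+
Ka = x²/(0.00155 − x) = 6.7 × 10^-4
Here C₀/Ka ≈ 2.31, so the small-x approximation fails. Use the quadratic:
x = (−Ka + √(Ka² + 4·Ka·C₀))/2 = 7.38 × 10^-4 M
pH = −log(7.38 × 10^-4) = 3.13

pH = 3.13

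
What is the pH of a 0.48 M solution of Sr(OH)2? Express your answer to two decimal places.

pH = 13.98

Sr(OH)2 is a strong base (each formula unit releases 2 OH-); [OH-] = 0.96 M.
pOH = -log(0.96) = 0.02
pH = 14.00 - 0.02 = 13.98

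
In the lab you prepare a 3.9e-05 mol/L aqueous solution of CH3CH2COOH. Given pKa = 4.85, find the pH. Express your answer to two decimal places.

pH = 4.76

CH3CH2COOH ⇌ CH3CH2COO- + H+
Ka = 10^(−4.85) = 1.41 × 10^-5
Ka = x²/(3.9e-05 − x) = 1.41 × 10^-5
The 5% rule fails; solving x² + Ka·x − Ka·C₀ = 0 exactly:
x = (−Ka + √(Ka² + 4·Ka·C₀))/2 = 1.74 × 10^-5 M
pH = −log[H+] = −log(1.74 × 10^-5) = 4.76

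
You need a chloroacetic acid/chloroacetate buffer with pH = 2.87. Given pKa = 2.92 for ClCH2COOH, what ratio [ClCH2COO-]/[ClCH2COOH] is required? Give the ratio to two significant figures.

pH = pKa + log(r) ⇒ log(r) = 2.87 − 2.92 = -0.05
r = [ClCH2COO-]/[ClCH2COOH] = 10^(-0.05) = 0.891

ratio = 0.89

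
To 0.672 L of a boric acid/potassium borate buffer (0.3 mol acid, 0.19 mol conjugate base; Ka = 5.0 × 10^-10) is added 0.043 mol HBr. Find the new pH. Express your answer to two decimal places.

After neutralization: n(B(OH)3) = 0.343 mol, n(B(OH)4-) = 0.147 mol.
pKa = −log(5.0 × 10^-10) = 9.301
pH = pKa + log(n_B(OH)4-/n_B(OH)3) = 9.301 + log(0.147/0.343) = 9.301 + (-0.368)

pH = 8.93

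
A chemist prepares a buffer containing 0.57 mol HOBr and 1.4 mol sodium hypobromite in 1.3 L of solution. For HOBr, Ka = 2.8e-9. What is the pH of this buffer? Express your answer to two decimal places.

pKa = −log(2.8 × 10^-9) = 8.553
Henderson–Hasselbalch: pH = pKa + log([OBr-]/[HOBr]) = 8.553 + log(1.4/0.57)
pH = 8.553 + (+0.390) = 8.94

pH = 8.94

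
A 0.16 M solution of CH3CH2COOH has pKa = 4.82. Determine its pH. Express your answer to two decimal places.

pH = 2.81

CH3CH2COOH ⇌ CH3CH2COO- + H+
Ka = 10^(−4.82) = 1.51 × 10^-5
Ka = [H+]²/(0.16 − [H+]) = 1.51 × 10^-5
Assume [H+] ≪ 0.16: [H+] ≈ √(1.51 × 10^-5 × 0.16) = 1.55 × 10^-3 M
([H+]/C₀ = 0.97% < 5%, so the approximation holds.)
pH = −log[H+] = −log(1.55 × 10^-3) = 2.81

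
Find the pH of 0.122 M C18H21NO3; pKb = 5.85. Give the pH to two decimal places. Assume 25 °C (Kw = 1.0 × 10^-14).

C18H21NO3 + H2O ⇌ C18H22NO3+ + OH-
Kb = 10^(−5.85) = 1.41 × 10^-6
Kb = x²/(0.122 − x) = 1.41 × 10^-6
Assume x ≪ 0.122: x ≈ √(1.41 × 10^-6 × 0.122) = 4.15 × 10^-4 M
(x/C₀ = 0.34% < 5%, so the approximation holds.)
pOH = 3.38, so pH = 14.00 − pOH = 10.62

pH = 10.62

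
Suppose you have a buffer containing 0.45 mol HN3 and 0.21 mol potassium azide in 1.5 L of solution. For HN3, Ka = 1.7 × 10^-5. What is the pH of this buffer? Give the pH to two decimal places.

pH = 4.44

pKa = −log(1.7 × 10^-5) = 4.770
Henderson–Hasselbalch: pH = pKa + log([N3-]/[HN3]) = 4.770 + log(0.21/0.45)
pH = 4.770 + (-0.331) = 4.44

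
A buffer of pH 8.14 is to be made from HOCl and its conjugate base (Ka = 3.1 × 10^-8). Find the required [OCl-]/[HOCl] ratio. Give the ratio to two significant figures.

ratio = 4.3

pKa = -log(3.1 × 10^-8) = 7.509
pH = pKa + log(r) ⇒ log(r) = 8.14 − 7.509 = +0.631
r = [OCl-]/[HOCl] = 10^(+0.631) = 4.28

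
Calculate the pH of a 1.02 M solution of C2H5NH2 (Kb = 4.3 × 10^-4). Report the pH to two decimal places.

C2H5NH2 + H2O ⇌ C2H5NH3+ + OH-
From the ICE table, Kb = [OH-]²/(1.02 − [OH-]) = 4.3 × 10^-4.
Since Kb ≪ C₀, [OH-] ≈ √(Kb·C₀) = 2.09 × 10^-2 M.
pOH = −log(2.09 × 10^-2) = 1.68; pH = 14.00 − 1.68 = 12.32

pH = 12.32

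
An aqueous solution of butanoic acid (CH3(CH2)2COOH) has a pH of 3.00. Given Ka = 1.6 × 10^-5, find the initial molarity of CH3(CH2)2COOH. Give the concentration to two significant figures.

C₀ = 6.4 × 10^-2 M

[H+] = 10^(-3.00) = 1.00 × 10^-3 M = x
Ka = x²/(C₀ − x) ⇒ C₀ = x + x²/Ka
C₀ = 1.00 × 10^-3 + (1.00 × 10^-3)²/(1.6 × 10^-5) = 6.35 × 10^-2 M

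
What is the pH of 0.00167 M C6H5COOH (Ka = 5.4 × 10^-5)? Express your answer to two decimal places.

pH = 3.56

C6H5COOH ⇌ C6H5COO- + H+
Ka = x²/(0.00167 − x) = 5.4 × 10^-5
The 5% rule fails; solving x² + Ka·x − Ka·C₀ = 0 exactly:
x = (−Ka + √(Ka² + 4·Ka·C₀))/2 = 2.75 × 10^-4 M
pH = −log(2.75 × 10^-4) = 3.56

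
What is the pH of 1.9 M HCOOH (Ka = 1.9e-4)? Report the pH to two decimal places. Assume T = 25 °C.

HCOOH ⇌ HCOO- + H+
Ka = [H+]²/(1.9 − [H+]) = 1.9 × 10^-4
Neglecting [H+] in the denominator: [H+] = √(1.9 × 10^-4 × 1.9) = 1.90 × 10^-2 M
pH = −log(1.90 × 10^-2) = 1.72

pH = 1.72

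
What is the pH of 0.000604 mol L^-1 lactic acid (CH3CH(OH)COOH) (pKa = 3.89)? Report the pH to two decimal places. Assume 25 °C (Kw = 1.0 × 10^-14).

CH3CH(OH)COOH ⇌ CH3CH(OH)COO- + H+
Ka = 10^(−3.89) = 1.29 × 10^-4
From the ICE table, Ka = [H+]²/(0.000604 − [H+]) = 1.29 × 10^-4.
The 5% rule fails; solving [H+]² + Ka·[H+] − Ka·C₀ = 0 exactly:
[H+] = (−Ka + √(Ka² + 4·Ka·C₀))/2 = 2.22 × 10^-4 M
pH = −log[H+] = −log(2.22 × 10^-4) = 3.65

pH = 3.65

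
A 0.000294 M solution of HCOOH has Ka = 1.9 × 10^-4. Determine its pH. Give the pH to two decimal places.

HCOOH ⇌ HCOO- + H+
From the ICE table, Ka = x²/(0.000294 − x) = 1.9 × 10^-4.
x is not negligible relative to C₀; solve x² + 0.00019·x − 5.59e-08 = 0.
x = [−0.00019 + √(0.00019² + 2.23e-07)]/2 = 1.60 × 10^-4 M
pH = −log(1.60 × 10^-4) = 3.80

pH = 3.80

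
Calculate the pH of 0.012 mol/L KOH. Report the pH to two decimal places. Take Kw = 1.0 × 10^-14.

KOH is a strong base; [OH-] = 0.012 M.
pOH = -log(0.012) = 1.92
pH = 14.00 - 1.92 = 12.08

pH = 12.08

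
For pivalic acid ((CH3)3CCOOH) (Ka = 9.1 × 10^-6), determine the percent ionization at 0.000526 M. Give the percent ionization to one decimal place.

12.3%

(CH3)3CCOOH ⇌ (CH3)3CCOO- + H+; let x = [H+] at equilibrium.
Ka = x²/(C₀ − x); solving the quadratic gives x = 6.48 × 10^-5 M.
Fraction ionized = 6.48 × 10^-5 / 0.000526 = 0.1232 → 12.3%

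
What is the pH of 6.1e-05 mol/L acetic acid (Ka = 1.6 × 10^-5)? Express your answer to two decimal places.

pH = 4.62

CH3COOH ⇌ CH3COO- + H+
From the ICE table, Ka = [H+]²/(6.1e-05 − [H+]) = 1.6 × 10^-5.
The 5% rule fails; solving [H+]² + Ka·[H+] − Ka·C₀ = 0 exactly:
[H+] = (−Ka + √(Ka² + 4·Ka·C₀))/2 = 2.42 × 10^-5 M
pH = −log[H+] = −log(2.42 × 10^-5) = 4.62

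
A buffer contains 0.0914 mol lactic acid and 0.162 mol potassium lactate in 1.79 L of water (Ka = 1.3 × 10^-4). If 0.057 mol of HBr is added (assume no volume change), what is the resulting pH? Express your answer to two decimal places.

After neutralization: n(CH3CH(OH)COOH) = 0.148 mol, n(CH3CH(OH)COO-) = 0.105 mol.
pKa = −log(1.3 × 10^-4) = 3.886
Henderson–Hasselbalch with mole ratio 0.105/0.148: pH = 3.886 + (-0.149)

pH = 3.74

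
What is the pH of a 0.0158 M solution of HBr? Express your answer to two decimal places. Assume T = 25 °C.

HBr is a strong acid and dissociates completely, so [H+] = 0.0158 M.
pH = -log(0.0158) = 1.80

pH = 1.80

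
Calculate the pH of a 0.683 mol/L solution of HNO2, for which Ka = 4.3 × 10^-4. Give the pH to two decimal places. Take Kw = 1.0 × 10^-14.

pH = 1.77

HNO2 ⇌ NO2- + H+
From the ICE table, Ka = [H+]²/(0.683 − [H+]) = 4.3 × 10^-4.
Neglecting [H+] in the denominator: [H+] = √(4.3 × 10^-4 × 0.683) = 1.71 × 10^-2 M
pH = −log[H+] = −log(1.71 × 10^-2) = 1.77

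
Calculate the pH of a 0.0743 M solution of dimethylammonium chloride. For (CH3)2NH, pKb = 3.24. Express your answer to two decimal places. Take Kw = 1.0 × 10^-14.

pH = 5.94

(CH3)2NH2+ is the conjugate acid of the weak base (CH3)2NH.
Kb = 10^(−3.24) = 5.75 × 10^-4
Ka = Kw/Kb = 1.0×10^-14 / 5.75 × 10^-4 = 1.74 × 10^-11
Ka = [H+]²/(0.0743 − [H+]) = 1.74 × 10^-11
Since Ka ≪ C₀, [H+] ≈ √(Ka·C₀) = 1.14 × 10^-6 M.
pH = −log(1.14 × 10^-6) = 5.94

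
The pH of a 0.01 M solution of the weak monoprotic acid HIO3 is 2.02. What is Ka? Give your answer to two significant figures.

[H+] = 10^(-2.02) = 9.55 × 10^-3 M
At equilibrium [HA] = 0.01 − 9.55 × 10^-3 = 4.50 × 10^-4 M
Ka = [H+][A-]/[HA] = (9.55 × 10^-3)² / 4.50 × 10^-4 = 2.0 × 10^-1

Ka = 2.0 × 10^-1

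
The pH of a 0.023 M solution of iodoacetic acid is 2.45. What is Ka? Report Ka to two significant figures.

Ka = 6.5 × 10^-4

[H+] = 10^(-2.45) = 3.55 × 10^-3 M
At equilibrium [HA] = 0.023 − 3.55 × 10^-3 = 1.94 × 10^-2 M
Ka = [H+][A-]/[HA] = (3.55 × 10^-3)² / 1.94 × 10^-2 = 6.5 × 10^-4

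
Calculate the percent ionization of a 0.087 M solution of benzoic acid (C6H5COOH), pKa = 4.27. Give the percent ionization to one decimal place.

C6H5COOH ⇌ C6H5COO- + H+; let x = [H+] at equilibrium.
Ka = 10^(−4.27) = 5.37 × 10^-5
x ≈ √(Ka·C₀) = √(5.37 × 10^-5 × 0.087) = 2.16 × 10^-3 M
% ionization = x/C₀ × 100% = 2.16 × 10^-3/0.087 × 100% = 2.5%

2.5%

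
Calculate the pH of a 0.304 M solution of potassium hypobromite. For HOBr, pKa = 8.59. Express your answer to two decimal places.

OBr- is the conjugate base of the weak acid HOBr.
Ka = 10^(−8.59) = 2.57 × 10^-9
Kb = Kw/Ka = 1.0×10^-14 / 2.57 × 10^-9 = 3.89 × 10^-6
Let x = [OH-] at equilibrium. Kb = x²/(0.304 − x).
Neglecting x in the denominator: x = √(3.89 × 10^-6 × 0.304) = 1.09 × 10^-3 M
pOH = −log(1.09 × 10^-3) = 2.96; pH = 14.00 − 2.96 = 11.04

pH = 11.04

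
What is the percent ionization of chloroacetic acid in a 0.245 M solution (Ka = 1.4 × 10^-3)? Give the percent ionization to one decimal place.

7.3%

ClCH2COOH ⇌ ClCH2COO- + H+; let x = [H+] at equilibrium.
Ka = x²/(C₀ − x); solving the quadratic gives x = 1.78 × 10^-2 M.
Fraction ionized = 1.78 × 10^-2 / 0.245 = 0.0727 → 7.3%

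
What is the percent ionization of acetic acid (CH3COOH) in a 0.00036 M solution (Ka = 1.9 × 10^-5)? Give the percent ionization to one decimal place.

20.5%

CH3COOH ⇌ CH3COO- + H+; let x = [H+] at equilibrium.
Solve x² + 1.9e-05x − 6.84e-09 = 0 → x = 7.37 × 10^-5 M
% ionization = x/C₀ × 100% = 7.37 × 10^-5/0.00036 × 100% = 20.5%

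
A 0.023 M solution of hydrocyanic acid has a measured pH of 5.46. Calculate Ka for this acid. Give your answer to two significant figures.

[H+] = 10^(-5.46) = 3.47 × 10^-6 M
At equilibrium [HA] = 0.023 − 3.47 × 10^-6 = 2.30 × 10^-2 M
Ka = [H+][A-]/[HA] = (3.47 × 10^-6)² / 2.30 × 10^-2 = 5.2 × 10^-10

Ka = 5.2 × 10^-10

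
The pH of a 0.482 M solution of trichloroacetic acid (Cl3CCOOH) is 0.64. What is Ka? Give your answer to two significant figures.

Ka = 2.1 × 10^-1

[H+] = 10^(-0.64) = 2.29 × 10^-1 M
At equilibrium [HA] = 0.482 − 2.29 × 10^-1 = 2.53 × 10^-1 M
Ka = [H+][A-]/[HA] = (2.29 × 10^-1)² / 2.53 × 10^-1 = 2.1 × 10^-1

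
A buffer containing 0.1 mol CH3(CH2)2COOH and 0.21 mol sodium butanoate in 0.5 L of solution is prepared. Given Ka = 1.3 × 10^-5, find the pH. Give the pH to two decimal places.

pKa = −log(1.3 × 10^-5) = 4.886
pH = pKa + log([A⁻]/[HA]) = 4.886 + log(0.21/0.1)
pH = 4.886 + (+0.322) = 5.21

pH = 5.21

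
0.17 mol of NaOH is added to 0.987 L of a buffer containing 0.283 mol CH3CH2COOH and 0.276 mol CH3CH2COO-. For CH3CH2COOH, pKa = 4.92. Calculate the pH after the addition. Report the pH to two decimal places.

OH- converts CH3CH2COOH to CH3CH2COO-: CH3CH2COOH → 0.113 mol, CH3CH2COO- → 0.446 mol.
Henderson–Hasselbalch with mole ratio 0.446/0.113: pH = 4.92 + (+0.596)

pH = 5.52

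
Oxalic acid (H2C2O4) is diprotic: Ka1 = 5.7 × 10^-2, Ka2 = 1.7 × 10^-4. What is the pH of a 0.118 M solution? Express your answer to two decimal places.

pH = 1.23

Since Ka1 ≫ Ka2, the first ionization dominates [H+].
Ka1 = x²/(0.118 − x) = 5.7 × 10^-2
Solving the quadratic: x = (−Ka1 + √(Ka1² + 4·Ka1·C₀))/2 = 5.83 × 10^-2 M
pH = −log(5.83 × 10^-2) = 1.23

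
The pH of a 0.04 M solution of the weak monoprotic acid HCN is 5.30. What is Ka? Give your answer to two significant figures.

Ka = 6.3 × 10^-10

[H+] = 10^(-5.30) = 5.01 × 10^-6 M
At equilibrium [HA] = 0.04 − 5.01 × 10^-6 = 4.00 × 10^-2 M
Ka = [H+][A-]/[HA] = (5.01 × 10^-6)² / 4.00 × 10^-2 = 6.3 × 10^-10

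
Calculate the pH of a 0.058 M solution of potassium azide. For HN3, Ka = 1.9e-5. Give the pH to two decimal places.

pH = 8.74

N3- is the conjugate base of the weak acid HN3.
Kb = Kw/Ka = 1.0×10^-14 / 1.9 × 10^-5 = 5.26 × 10^-10
From the ICE table, Kb = [OH-]²/(0.058 − [OH-]) = 5.26 × 10^-10.
Since Kb ≪ C₀, [OH-] ≈ √(Kb·C₀) = 5.52 × 10^-6 M.
Check: 0.0095% ionized — well under 5%, approximation valid.
pOH = −log(5.52 × 10^-6) = 5.26; pH = 14.00 − 5.26 = 8.74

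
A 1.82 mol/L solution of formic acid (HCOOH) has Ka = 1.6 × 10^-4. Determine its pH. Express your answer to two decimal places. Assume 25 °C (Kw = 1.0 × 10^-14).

HCOOH ⇌ HCOO- + H+
From the ICE table, Ka = [H+]²/(1.82 − [H+]) = 1.6 × 10^-4.
Assume [H+] ≪ 1.82: [H+] ≈ √(1.6 × 10^-4 × 1.82) = 1.71 × 10^-2 M
Check: 0.94% ionized — well under 5%, approximation valid.
pH = −log[H+] = −log(1.71 × 10^-2) = 1.77

pH = 1.77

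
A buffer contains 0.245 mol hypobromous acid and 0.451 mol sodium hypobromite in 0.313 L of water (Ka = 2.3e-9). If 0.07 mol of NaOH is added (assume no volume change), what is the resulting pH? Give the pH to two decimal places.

pH = 9.11

After neutralization: n(HOBr) = 0.175 mol, n(OBr-) = 0.521 mol.
pKa = −log(2.3 × 10^-9) = 8.638
pH = pKa + log([A⁻]/[HA]) = 8.638 + log(0.521/0.175) = 8.638 +0.474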